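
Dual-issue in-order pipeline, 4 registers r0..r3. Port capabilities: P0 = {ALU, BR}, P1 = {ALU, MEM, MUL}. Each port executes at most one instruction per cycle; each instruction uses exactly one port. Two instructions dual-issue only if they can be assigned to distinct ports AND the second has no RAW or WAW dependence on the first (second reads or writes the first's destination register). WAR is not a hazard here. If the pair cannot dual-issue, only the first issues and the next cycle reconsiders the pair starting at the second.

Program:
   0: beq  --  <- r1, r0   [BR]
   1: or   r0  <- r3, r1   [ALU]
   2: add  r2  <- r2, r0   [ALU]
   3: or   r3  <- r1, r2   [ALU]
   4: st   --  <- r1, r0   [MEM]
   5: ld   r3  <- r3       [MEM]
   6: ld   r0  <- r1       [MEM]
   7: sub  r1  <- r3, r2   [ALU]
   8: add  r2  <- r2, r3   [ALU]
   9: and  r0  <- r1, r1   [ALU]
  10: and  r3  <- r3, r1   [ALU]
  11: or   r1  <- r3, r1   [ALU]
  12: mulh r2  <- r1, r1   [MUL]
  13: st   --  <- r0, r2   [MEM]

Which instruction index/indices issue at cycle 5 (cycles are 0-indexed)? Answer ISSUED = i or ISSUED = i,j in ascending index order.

ISSUED = 8,9

[0] i0&i1  beq.BR+or.ALU  -- dual
[1] i2  add.ALU  -- RAW r2
[2] i3&i4  or.ALU+st.MEM  -- dual
[3] i5  ld.MEM  -- no-port MEM/MEM
[4] i6&i7  ld.MEM+sub.ALU  -- dual
[5] i8&i9  add.ALU+and.ALU  -- dual
[6] i10  and.ALU  -- RAW r3
[7] i11  or.ALU  -- RAW r1
[8] i12  mulh.MUL  -- no-port MUL/MEM
[9] i13  st.MEM  -- tail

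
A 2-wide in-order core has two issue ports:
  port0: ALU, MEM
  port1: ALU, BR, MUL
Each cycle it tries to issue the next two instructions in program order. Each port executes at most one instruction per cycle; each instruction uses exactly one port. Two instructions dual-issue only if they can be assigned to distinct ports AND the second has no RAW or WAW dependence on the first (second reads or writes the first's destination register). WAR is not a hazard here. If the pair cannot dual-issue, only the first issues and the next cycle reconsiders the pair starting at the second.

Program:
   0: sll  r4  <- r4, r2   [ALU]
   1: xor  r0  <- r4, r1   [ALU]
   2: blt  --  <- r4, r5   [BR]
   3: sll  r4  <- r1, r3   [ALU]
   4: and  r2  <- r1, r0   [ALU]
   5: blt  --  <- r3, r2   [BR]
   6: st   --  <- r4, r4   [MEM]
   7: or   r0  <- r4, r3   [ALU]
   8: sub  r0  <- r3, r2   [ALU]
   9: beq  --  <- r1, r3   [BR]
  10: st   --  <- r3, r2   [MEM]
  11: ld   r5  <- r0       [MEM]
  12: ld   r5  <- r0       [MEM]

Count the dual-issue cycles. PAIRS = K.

#0 head=0: sll i0 RAW r4
#1 head=1: xor+blt i1&i2 pair
#2 head=3: sll+and i3&i4 pair
#3 head=5: blt+st i5&i6 pair
#4 head=7: or i7 WAW r0
#5 head=8: sub+beq i8&i9 pair
#6 head=10: st i10 no-port MEM/MEM
#7 head=11: ld i11 no-port MEM/MEM
#8 head=12: ld i12 tail

PAIRS = 4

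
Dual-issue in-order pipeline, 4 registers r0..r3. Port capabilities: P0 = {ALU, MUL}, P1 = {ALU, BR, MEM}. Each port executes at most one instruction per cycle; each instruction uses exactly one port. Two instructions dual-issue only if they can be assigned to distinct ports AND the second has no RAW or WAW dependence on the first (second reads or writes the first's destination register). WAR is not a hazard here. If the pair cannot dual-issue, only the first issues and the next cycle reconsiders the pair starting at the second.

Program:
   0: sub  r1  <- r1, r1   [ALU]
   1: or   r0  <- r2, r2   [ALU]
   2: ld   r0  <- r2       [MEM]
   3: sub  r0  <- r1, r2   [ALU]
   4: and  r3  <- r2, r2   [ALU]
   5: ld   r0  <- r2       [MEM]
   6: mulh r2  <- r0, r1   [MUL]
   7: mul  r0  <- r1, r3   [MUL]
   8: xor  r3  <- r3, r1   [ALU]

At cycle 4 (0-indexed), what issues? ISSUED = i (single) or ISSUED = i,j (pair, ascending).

0. sub.ALU or.ALU @i0/i1  | dual
1. ld.MEM @i2  | WAW r0
2. sub.ALU and.ALU @i3/i4  | dual
3. ld.MEM @i5  | RAW r0
4. mulh.MUL @i6  | no-port MUL/MUL
5. mul.MUL xor.ALU @i7/i8  | dual

ISSUED = 6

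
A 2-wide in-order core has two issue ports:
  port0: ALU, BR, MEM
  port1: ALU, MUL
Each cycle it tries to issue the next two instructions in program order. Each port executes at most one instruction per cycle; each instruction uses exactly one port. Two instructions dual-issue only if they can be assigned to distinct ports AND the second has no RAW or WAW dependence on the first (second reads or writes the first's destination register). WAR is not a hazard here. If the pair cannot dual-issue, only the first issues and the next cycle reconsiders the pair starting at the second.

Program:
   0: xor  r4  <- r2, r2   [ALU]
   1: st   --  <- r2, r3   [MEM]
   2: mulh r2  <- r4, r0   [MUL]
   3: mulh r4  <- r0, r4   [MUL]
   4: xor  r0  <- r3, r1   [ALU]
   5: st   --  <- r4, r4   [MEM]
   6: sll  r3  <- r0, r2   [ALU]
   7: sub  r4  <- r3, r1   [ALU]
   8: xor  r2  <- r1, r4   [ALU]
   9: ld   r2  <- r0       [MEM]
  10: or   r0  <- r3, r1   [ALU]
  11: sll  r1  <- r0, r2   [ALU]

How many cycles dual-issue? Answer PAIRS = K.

c0: i0/i1 xor st  pair
c1: i2 mulh  no-port MUL/MUL
c2: i3/i4 mulh xor  pair
c3: i5/i6 st sll  pair
c4: i7 sub  RAW r4
c5: i8 xor  WAW r2
c6: i9/i10 ld or  pair
c7: i11 sll  tail

PAIRS = 4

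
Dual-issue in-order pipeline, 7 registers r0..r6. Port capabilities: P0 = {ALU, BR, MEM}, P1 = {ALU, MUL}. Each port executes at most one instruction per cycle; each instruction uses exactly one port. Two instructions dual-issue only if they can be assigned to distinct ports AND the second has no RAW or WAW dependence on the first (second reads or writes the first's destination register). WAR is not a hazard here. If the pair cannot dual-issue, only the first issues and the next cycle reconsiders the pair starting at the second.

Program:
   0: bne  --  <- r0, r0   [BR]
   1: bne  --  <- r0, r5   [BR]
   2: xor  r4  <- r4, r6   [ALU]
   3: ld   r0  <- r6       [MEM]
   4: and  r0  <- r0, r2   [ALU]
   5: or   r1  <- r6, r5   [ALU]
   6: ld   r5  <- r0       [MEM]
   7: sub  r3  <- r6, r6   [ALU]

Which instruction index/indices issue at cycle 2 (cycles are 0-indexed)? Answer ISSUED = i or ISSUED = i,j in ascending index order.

ISSUED = 3

[0] i0  bne  -- no-port BR/BR
[1] i1,i2  bne;xor  -- 2-wide
[2] i3  ld  -- RAW+WAW r0
[3] i4,i5  and;or  -- 2-wide
[4] i6,i7  ld;sub  -- 2-wide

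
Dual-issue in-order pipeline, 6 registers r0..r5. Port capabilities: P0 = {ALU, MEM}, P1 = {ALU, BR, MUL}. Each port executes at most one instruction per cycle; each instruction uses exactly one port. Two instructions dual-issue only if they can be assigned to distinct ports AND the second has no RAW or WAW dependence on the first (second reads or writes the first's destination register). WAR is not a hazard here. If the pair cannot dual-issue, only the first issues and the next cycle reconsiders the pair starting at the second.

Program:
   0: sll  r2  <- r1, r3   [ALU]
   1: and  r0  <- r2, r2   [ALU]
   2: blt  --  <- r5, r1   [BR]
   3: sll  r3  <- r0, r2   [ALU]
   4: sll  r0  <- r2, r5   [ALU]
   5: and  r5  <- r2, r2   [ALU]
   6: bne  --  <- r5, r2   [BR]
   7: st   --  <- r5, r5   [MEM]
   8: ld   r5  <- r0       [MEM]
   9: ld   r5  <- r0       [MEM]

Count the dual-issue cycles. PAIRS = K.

[0] i0  sll.ALU  -- RAW r2
[1] i1&i2  and.ALU/blt.BR  -- dual
[2] i3&i4  sll.ALU/sll.ALU  -- dual
[3] i5  and.ALU  -- RAW r5
[4] i6&i7  bne.BR/st.MEM  -- dual
[5] i8  ld.MEM  -- no-port MEM/MEM
[6] i9  ld.MEM  -- tail

PAIRS = 3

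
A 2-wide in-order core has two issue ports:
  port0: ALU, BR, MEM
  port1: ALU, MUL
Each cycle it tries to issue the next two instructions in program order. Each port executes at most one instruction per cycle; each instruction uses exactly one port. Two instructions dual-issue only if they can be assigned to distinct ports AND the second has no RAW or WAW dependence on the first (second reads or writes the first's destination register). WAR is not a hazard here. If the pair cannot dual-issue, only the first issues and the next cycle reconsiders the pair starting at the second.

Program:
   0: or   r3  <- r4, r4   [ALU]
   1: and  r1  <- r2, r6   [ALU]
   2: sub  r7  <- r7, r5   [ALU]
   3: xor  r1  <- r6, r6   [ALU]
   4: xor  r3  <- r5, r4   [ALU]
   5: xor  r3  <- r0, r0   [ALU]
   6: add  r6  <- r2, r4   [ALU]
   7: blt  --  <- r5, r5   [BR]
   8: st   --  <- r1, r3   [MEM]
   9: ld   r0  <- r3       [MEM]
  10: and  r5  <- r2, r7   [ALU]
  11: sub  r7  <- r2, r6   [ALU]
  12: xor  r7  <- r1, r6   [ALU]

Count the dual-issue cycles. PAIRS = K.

PAIRS = 4

[0] i0,i1  or.ALU and.ALU  -- pair
[1] i2,i3  sub.ALU xor.ALU  -- pair
[2] i4  xor.ALU  -- WAW r3
[3] i5,i6  xor.ALU add.ALU  -- pair
[4] i7  blt.BR  -- no-port BR/MEM
[5] i8  st.MEM  -- no-port MEM/MEM
[6] i9,i10  ld.MEM and.ALU  -- pair
[7] i11  sub.ALU  -- WAW r7
[8] i12  xor.ALU  -- tail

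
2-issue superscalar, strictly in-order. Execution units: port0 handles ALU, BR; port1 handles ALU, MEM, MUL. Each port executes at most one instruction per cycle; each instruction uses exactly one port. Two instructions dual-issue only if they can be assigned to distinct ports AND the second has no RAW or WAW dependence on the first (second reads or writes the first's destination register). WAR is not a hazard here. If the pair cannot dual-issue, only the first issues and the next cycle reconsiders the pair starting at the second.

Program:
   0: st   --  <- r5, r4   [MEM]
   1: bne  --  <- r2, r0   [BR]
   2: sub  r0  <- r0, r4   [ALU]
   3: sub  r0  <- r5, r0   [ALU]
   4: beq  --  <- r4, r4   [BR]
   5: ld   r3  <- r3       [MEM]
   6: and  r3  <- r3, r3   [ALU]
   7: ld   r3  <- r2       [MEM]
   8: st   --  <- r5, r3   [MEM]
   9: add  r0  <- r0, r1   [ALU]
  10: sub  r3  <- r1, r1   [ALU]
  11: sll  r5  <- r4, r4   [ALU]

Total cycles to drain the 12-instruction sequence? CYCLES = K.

CYCLES = 8

c0: i0+i1 st bne  2-wide
c1: i2 sub  RAW+WAW r0
c2: i3+i4 sub beq  2-wide
c3: i5 ld  RAW+WAW r3
c4: i6 and  WAW r3
c5: i7 ld  no-port MEM/MEM
c6: i8+i9 st add  2-wide
c7: i10+i11 sub sll  2-wide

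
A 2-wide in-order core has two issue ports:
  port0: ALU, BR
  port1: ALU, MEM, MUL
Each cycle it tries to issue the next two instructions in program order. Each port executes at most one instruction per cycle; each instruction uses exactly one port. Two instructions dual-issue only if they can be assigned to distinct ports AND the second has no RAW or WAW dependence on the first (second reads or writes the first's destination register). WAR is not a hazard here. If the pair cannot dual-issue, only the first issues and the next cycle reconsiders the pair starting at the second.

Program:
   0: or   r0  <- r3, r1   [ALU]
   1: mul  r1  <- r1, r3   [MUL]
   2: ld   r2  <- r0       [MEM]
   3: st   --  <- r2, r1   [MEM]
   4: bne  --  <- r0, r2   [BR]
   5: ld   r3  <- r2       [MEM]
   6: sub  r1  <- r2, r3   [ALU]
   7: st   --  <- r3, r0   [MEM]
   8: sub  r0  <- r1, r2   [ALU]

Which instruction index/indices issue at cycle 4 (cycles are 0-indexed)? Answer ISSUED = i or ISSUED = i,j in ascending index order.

ISSUED = 6,7

t=0 i0,i1:or.ALU/mul.MUL ; pair
t=1 i2:ld.MEM ; no-port MEM/MEM
t=2 i3,i4:st.MEM/bne.BR ; pair
t=3 i5:ld.MEM ; RAW r3
t=4 i6,i7:sub.ALU/st.MEM ; pair
t=5 i8:sub.ALU ; tail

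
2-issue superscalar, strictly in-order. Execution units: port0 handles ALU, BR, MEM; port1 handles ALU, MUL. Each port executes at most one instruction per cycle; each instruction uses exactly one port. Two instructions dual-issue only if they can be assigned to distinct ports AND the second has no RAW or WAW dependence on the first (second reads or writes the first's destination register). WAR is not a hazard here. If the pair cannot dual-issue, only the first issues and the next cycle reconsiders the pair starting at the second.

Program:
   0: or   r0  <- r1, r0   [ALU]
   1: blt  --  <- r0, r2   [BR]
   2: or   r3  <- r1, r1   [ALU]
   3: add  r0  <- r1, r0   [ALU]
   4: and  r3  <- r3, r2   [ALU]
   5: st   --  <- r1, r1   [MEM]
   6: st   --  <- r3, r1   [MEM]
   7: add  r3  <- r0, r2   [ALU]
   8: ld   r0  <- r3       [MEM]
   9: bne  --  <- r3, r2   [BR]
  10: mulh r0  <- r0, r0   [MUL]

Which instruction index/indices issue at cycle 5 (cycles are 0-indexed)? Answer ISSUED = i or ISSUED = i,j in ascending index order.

ISSUED = 8

[0] i0  or.ALU  -- RAW r0
[1] i1,i2  blt.BR or.ALU  -- dual
[2] i3,i4  add.ALU and.ALU  -- dual
[3] i5  st.MEM  -- no-port MEM/MEM
[4] i6,i7  st.MEM add.ALU  -- dual
[5] i8  ld.MEM  -- no-port MEM/BR
[6] i9,i10  bne.BR mulh.MUL  -- dual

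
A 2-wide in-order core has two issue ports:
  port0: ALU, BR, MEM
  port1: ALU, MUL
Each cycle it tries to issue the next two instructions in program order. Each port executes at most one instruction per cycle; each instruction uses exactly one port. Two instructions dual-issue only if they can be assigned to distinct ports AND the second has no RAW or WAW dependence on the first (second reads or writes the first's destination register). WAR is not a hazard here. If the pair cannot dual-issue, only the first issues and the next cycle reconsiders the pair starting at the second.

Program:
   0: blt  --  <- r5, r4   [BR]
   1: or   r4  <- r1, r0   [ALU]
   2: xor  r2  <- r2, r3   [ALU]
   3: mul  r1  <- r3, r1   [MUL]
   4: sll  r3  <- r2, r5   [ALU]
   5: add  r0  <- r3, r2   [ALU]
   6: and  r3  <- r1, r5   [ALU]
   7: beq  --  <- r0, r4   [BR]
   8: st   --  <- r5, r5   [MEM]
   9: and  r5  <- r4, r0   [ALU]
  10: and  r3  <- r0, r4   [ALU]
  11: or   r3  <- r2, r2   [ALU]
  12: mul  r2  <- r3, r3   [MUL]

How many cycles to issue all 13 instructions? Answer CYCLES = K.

CYCLES = 9

#0 head=0: blt.BR+or.ALU i0+i1 pair
#1 head=2: xor.ALU+mul.MUL i2+i3 pair
#2 head=4: sll.ALU i4 RAW r3
#3 head=5: add.ALU+and.ALU i5+i6 pair
#4 head=7: beq.BR i7 no-port BR/MEM
#5 head=8: st.MEM+and.ALU i8+i9 pair
#6 head=10: and.ALU i10 WAW r3
#7 head=11: or.ALU i11 RAW r3
#8 head=12: mul.MUL i12 tail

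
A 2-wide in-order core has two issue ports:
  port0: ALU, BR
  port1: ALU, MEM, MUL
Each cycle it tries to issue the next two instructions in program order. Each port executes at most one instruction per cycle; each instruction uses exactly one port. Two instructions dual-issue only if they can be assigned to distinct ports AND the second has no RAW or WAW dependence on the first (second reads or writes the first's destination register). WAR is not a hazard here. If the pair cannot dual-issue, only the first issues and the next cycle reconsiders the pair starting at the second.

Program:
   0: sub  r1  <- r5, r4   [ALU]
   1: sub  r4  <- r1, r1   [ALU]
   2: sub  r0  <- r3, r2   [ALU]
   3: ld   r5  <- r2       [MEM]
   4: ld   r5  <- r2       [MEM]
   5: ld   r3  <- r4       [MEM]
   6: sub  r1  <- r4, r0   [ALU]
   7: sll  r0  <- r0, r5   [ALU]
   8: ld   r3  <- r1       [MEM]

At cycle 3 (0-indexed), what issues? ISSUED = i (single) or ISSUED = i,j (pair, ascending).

#0 head=0: sub i0 RAW r1
#1 head=1: sub+sub i1,i2 dual
#2 head=3: ld i3 no-port MEM/MEM
#3 head=4: ld i4 no-port MEM/MEM
#4 head=5: ld+sub i5,i6 dual
#5 head=7: sll+ld i7,i8 dual

ISSUED = 4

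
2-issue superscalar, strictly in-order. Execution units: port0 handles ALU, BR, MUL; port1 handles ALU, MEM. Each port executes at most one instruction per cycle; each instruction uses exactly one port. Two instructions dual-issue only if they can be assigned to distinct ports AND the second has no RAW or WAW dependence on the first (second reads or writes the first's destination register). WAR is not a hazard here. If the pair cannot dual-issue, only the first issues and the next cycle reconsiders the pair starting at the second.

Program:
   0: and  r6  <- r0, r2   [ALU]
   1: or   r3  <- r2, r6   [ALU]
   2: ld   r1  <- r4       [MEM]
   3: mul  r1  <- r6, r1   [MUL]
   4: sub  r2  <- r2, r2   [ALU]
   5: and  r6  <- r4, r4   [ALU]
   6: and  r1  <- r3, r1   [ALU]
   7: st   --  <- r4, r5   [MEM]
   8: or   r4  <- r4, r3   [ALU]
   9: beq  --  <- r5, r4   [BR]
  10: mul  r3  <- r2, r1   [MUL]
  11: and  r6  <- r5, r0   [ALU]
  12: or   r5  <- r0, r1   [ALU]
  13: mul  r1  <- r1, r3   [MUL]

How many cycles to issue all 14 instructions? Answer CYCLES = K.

CYCLES = 8

#0 head=0: and i0 RAW r6
#1 head=1: or/ld i1,i2 dual
#2 head=3: mul/sub i3,i4 dual
#3 head=5: and/and i5,i6 dual
#4 head=7: st/or i7,i8 dual
#5 head=9: beq i9 no-port BR/MUL
#6 head=10: mul/and i10,i11 dual
#7 head=12: or/mul i12,i13 dual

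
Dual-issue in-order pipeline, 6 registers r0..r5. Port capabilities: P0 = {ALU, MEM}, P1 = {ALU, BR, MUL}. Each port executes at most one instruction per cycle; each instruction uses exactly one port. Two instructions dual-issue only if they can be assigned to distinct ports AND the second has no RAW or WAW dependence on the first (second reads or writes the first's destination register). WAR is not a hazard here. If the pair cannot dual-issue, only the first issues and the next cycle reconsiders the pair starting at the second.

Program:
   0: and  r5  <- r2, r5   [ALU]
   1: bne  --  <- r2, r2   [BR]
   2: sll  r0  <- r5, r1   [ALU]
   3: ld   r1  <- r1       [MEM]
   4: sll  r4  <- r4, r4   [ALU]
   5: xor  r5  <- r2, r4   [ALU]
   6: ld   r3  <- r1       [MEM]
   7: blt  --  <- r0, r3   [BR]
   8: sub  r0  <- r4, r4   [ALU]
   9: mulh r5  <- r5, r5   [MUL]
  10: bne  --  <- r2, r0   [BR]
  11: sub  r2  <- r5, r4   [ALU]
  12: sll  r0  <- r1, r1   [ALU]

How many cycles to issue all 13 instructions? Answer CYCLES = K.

CYCLES = 8

#0 head=0: and bne i0&i1 2-wide
#1 head=2: sll ld i2&i3 2-wide
#2 head=4: sll i4 RAW r4
#3 head=5: xor ld i5&i6 2-wide
#4 head=7: blt sub i7&i8 2-wide
#5 head=9: mulh i9 no-port MUL/BR
#6 head=10: bne sub i10&i11 2-wide
#7 head=12: sll i12 tail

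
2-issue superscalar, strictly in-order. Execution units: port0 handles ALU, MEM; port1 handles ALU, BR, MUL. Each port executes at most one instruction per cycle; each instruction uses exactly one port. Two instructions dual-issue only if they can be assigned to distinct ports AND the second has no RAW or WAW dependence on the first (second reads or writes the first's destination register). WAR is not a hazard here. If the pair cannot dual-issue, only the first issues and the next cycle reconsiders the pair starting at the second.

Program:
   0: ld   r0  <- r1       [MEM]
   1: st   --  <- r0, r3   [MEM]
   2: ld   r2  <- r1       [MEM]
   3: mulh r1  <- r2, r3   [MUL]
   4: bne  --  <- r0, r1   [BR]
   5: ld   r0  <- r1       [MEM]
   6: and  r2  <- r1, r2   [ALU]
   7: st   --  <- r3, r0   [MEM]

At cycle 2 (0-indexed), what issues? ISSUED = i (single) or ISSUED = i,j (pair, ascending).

t=0 i0:ld ; no-port MEM/MEM
t=1 i1:st ; no-port MEM/MEM
t=2 i2:ld ; RAW r2
t=3 i3:mulh ; no-port MUL/BR
t=4 i4,i5:bne ld ; dual
t=5 i6,i7:and st ; dual

ISSUED = 2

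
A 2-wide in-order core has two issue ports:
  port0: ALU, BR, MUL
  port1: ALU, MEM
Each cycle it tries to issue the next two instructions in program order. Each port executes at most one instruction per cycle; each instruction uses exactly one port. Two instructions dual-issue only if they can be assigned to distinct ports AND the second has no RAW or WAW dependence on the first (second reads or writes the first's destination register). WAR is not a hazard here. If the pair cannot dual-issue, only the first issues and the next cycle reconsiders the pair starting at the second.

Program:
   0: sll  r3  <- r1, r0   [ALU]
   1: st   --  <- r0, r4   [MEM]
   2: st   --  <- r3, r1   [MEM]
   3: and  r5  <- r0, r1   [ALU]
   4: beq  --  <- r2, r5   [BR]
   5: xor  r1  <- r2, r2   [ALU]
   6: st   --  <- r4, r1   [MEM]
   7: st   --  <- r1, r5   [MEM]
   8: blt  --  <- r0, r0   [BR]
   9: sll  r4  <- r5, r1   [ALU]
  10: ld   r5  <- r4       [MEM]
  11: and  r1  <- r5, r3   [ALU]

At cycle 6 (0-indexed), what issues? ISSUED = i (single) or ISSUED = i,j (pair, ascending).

t=0 i0,i1:sll.ALU st.MEM ; 2-wide
t=1 i2,i3:st.MEM and.ALU ; 2-wide
t=2 i4,i5:beq.BR xor.ALU ; 2-wide
t=3 i6:st.MEM ; no-port MEM/MEM
t=4 i7,i8:st.MEM blt.BR ; 2-wide
t=5 i9:sll.ALU ; RAW r4
t=6 i10:ld.MEM ; RAW r5
t=7 i11:and.ALU ; tail

ISSUED = 10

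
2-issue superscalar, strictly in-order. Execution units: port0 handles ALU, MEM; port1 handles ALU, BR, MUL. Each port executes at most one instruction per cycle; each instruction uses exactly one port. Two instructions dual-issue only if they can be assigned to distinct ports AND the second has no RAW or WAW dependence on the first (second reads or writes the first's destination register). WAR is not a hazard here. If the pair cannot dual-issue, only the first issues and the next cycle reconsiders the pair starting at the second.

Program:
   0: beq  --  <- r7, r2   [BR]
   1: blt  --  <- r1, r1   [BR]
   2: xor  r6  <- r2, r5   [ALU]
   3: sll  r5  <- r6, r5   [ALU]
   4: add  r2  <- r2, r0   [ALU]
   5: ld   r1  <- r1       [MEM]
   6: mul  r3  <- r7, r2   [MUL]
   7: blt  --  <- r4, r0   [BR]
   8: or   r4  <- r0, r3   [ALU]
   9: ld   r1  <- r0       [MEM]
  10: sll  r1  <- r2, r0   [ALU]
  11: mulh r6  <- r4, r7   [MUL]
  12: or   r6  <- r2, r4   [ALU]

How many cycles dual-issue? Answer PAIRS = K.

t=0 i0:beq.BR ; no-port BR/BR
t=1 i1/i2:blt.BR+xor.ALU ; dual
t=2 i3/i4:sll.ALU+add.ALU ; dual
t=3 i5/i6:ld.MEM+mul.MUL ; dual
t=4 i7/i8:blt.BR+or.ALU ; dual
t=5 i9:ld.MEM ; WAW r1
t=6 i10/i11:sll.ALU+mulh.MUL ; dual
t=7 i12:or.ALU ; tail

PAIRS = 5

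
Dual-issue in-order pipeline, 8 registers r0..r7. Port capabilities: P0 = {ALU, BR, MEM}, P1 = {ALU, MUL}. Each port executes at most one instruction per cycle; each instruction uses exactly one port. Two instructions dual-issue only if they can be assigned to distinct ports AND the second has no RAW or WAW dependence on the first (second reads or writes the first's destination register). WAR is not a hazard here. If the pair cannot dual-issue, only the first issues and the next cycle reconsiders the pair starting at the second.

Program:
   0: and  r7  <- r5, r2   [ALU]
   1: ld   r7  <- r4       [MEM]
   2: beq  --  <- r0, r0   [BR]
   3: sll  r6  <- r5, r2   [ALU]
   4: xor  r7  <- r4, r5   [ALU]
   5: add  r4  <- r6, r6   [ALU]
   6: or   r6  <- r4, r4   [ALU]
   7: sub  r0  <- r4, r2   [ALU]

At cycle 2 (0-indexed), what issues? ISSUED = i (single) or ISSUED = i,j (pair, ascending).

ISSUED = 2,3

  cy0 -> i0 (and) WAW r7
  cy1 -> i1 (ld) no-port MEM/BR
  cy2 -> i2,i3 (beq sll) pair
  cy3 -> i4,i5 (xor add) pair
  cy4 -> i6,i7 (or sub) pair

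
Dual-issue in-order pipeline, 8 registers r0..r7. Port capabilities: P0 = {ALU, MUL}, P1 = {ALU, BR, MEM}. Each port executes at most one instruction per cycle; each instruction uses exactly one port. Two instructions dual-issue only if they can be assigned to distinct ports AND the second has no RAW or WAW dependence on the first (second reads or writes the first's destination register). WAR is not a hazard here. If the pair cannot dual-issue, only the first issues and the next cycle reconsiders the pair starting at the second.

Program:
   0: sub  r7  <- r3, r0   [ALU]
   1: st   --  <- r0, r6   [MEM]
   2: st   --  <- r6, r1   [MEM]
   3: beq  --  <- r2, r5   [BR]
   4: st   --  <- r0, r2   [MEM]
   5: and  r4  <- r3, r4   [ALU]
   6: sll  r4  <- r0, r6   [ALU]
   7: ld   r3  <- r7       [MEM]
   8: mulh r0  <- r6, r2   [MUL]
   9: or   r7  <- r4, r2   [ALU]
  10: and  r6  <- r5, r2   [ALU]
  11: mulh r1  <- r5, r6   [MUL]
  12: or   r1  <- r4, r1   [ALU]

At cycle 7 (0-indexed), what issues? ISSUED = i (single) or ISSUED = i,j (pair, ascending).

ISSUED = 11

[0] i0,i1  sub/st  -- dual
[1] i2  st  -- no-port MEM/BR
[2] i3  beq  -- no-port BR/MEM
[3] i4,i5  st/and  -- dual
[4] i6,i7  sll/ld  -- dual
[5] i8,i9  mulh/or  -- dual
[6] i10  and  -- RAW r6
[7] i11  mulh  -- RAW+WAW r1
[8] i12  or  -- tail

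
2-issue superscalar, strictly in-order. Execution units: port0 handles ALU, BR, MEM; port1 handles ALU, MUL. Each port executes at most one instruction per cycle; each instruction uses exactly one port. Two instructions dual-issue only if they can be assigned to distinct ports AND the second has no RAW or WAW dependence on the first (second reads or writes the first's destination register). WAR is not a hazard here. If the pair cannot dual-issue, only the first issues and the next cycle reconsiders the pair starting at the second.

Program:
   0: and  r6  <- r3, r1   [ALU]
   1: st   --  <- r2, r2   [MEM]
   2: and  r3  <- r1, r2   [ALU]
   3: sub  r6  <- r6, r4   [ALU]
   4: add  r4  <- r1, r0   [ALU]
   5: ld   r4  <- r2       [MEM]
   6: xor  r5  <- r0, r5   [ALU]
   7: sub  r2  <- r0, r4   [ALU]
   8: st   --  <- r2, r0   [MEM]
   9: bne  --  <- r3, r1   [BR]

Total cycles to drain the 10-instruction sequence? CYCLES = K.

t=0 i0,i1:and;st ; dual
t=1 i2,i3:and;sub ; dual
t=2 i4:add ; WAW r4
t=3 i5,i6:ld;xor ; dual
t=4 i7:sub ; RAW r2
t=5 i8:st ; no-port MEM/BR
t=6 i9:bne ; tail

CYCLES = 7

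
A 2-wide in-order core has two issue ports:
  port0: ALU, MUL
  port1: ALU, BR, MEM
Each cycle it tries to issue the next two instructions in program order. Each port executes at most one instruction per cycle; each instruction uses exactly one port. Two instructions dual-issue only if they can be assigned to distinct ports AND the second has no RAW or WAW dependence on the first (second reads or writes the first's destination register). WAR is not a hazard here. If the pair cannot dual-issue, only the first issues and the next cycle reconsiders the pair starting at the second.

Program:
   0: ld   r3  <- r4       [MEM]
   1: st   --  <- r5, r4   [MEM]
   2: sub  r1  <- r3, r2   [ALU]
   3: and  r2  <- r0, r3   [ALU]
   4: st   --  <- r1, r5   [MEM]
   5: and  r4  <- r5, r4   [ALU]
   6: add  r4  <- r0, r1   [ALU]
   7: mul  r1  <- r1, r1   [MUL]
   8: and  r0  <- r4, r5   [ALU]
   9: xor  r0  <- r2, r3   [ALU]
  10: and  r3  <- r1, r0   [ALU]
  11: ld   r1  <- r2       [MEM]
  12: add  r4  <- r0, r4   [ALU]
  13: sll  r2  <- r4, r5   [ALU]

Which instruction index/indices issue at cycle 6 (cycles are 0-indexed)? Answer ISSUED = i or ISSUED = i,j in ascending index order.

ISSUED = 9

c0: i0 ld.MEM  no-port MEM/MEM
c1: i1/i2 st.MEM;sub.ALU  2-wide
c2: i3/i4 and.ALU;st.MEM  2-wide
c3: i5 and.ALU  WAW r4
c4: i6/i7 add.ALU;mul.MUL  2-wide
c5: i8 and.ALU  WAW r0
c6: i9 xor.ALU  RAW r0
c7: i10/i11 and.ALU;ld.MEM  2-wide
c8: i12 add.ALU  RAW r4
c9: i13 sll.ALU  tail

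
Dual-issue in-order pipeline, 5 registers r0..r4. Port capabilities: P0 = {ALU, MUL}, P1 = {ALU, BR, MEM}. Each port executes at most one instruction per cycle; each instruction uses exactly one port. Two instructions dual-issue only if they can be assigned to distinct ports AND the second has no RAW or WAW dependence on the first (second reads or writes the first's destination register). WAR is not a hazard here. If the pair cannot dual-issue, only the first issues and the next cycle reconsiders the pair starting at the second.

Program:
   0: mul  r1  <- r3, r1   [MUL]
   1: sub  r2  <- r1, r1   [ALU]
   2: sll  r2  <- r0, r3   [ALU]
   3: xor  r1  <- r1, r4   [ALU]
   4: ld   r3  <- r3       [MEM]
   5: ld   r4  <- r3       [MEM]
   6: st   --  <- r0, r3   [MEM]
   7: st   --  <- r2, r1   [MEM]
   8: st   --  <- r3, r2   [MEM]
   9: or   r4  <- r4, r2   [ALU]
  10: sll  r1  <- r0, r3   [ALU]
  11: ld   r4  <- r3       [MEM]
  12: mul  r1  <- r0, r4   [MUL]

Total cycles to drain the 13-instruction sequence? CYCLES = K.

CYCLES = 10

  cy0 -> i0 (mul.MUL) RAW r1
  cy1 -> i1 (sub.ALU) WAW r2
  cy2 -> i2&i3 (sll.ALU/xor.ALU) 2-wide
  cy3 -> i4 (ld.MEM) no-port MEM/MEM
  cy4 -> i5 (ld.MEM) no-port MEM/MEM
  cy5 -> i6 (st.MEM) no-port MEM/MEM
  cy6 -> i7 (st.MEM) no-port MEM/MEM
  cy7 -> i8&i9 (st.MEM/or.ALU) 2-wide
  cy8 -> i10&i11 (sll.ALU/ld.MEM) 2-wide
  cy9 -> i12 (mul.MUL) tail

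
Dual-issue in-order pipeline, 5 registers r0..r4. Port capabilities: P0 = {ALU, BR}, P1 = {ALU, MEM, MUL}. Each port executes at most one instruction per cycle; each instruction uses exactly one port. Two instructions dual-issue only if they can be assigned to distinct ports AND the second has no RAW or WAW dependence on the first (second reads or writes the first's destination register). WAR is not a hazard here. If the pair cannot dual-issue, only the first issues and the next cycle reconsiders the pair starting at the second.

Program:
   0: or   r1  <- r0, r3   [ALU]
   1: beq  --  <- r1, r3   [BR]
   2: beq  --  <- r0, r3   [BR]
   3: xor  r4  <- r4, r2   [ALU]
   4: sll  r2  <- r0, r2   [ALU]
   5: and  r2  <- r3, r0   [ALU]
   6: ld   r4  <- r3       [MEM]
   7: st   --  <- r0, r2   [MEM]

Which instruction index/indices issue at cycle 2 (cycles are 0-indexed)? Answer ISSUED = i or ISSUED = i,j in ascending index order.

#0 head=0: or.ALU i0 RAW r1
#1 head=1: beq.BR i1 no-port BR/BR
#2 head=2: beq.BR/xor.ALU i2,i3 dual
#3 head=4: sll.ALU i4 WAW r2
#4 head=5: and.ALU/ld.MEM i5,i6 dual
#5 head=7: st.MEM i7 tail

ISSUED = 2,3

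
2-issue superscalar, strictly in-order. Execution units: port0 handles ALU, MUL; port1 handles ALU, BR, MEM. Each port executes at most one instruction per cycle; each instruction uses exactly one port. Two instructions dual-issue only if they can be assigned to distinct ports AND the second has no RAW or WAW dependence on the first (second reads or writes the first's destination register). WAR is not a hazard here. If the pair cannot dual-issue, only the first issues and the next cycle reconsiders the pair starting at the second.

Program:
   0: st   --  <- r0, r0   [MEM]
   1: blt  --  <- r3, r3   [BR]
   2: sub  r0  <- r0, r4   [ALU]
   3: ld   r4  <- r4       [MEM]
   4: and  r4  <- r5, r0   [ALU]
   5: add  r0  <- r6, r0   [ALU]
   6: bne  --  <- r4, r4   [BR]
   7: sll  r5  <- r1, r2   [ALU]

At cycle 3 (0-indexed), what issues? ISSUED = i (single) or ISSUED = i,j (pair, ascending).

ISSUED = 4,5

#0 head=0: st i0 no-port MEM/BR
#1 head=1: blt/sub i1&i2 dual
#2 head=3: ld i3 WAW r4
#3 head=4: and/add i4&i5 dual
#4 head=6: bne/sll i6&i7 dual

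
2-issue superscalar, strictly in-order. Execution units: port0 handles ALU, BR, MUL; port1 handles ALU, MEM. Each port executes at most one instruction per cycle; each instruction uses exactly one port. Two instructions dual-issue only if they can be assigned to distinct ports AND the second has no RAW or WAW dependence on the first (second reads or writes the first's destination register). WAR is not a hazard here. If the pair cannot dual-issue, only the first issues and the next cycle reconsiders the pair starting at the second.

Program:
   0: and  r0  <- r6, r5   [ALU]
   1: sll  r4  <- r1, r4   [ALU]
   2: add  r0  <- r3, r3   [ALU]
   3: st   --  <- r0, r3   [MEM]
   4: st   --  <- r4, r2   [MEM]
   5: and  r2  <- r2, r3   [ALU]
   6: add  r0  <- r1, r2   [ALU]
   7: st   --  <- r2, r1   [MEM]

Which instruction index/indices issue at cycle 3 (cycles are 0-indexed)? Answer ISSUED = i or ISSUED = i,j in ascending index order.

ISSUED = 4,5

c0: i0/i1 and.ALU+sll.ALU  2-wide
c1: i2 add.ALU  RAW r0
c2: i3 st.MEM  no-port MEM/MEM
c3: i4/i5 st.MEM+and.ALU  2-wide
c4: i6/i7 add.ALU+st.MEM  2-wide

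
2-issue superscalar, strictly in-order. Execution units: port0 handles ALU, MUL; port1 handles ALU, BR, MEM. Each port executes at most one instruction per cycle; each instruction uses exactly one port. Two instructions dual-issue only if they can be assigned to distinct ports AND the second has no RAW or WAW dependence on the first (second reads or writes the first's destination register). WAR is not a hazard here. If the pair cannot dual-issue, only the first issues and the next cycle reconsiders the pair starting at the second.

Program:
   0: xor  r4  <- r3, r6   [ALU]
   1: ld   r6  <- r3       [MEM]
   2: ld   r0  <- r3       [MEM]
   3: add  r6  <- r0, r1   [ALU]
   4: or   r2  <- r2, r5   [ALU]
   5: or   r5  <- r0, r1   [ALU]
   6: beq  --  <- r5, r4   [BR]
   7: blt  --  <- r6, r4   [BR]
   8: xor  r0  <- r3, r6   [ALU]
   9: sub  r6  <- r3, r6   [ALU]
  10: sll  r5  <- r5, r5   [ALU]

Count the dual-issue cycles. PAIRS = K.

PAIRS = 4

c0: i0/i1 xor;ld  dual
c1: i2 ld  RAW r0
c2: i3/i4 add;or  dual
c3: i5 or  RAW r5
c4: i6 beq  no-port BR/BR
c5: i7/i8 blt;xor  dual
c6: i9/i10 sub;sll  dual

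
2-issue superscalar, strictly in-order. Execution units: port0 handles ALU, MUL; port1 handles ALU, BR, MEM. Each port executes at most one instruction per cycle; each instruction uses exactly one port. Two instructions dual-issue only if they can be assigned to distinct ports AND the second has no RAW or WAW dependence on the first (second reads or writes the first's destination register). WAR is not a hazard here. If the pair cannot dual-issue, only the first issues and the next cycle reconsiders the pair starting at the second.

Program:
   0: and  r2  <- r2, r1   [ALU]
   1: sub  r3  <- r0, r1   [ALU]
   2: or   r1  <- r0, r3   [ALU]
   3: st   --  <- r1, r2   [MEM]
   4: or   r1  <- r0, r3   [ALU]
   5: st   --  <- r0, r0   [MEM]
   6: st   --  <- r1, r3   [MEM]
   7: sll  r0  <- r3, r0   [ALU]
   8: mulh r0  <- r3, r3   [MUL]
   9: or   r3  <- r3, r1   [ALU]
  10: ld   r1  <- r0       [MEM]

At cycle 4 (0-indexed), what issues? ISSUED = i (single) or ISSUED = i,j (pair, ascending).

c0: i0,i1 and+sub  dual
c1: i2 or  RAW r1
c2: i3,i4 st+or  dual
c3: i5 st  no-port MEM/MEM
c4: i6,i7 st+sll  dual
c5: i8,i9 mulh+or  dual
c6: i10 ld  tail

ISSUED = 6,7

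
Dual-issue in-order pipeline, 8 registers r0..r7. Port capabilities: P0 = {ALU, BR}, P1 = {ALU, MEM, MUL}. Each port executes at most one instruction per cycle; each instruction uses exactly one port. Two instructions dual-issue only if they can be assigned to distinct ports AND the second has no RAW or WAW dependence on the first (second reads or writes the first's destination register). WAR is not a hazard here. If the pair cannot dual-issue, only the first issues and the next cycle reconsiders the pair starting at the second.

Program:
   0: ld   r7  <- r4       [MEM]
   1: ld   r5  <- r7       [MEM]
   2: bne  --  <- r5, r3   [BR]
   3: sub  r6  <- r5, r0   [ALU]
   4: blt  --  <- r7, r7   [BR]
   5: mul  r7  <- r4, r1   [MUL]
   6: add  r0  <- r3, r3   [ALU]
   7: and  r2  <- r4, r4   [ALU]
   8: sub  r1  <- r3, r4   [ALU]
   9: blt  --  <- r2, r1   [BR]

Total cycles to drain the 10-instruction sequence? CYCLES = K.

t=0 i0:ld.MEM ; no-port MEM/MEM
t=1 i1:ld.MEM ; RAW r5
t=2 i2&i3:bne.BR/sub.ALU ; pair
t=3 i4&i5:blt.BR/mul.MUL ; pair
t=4 i6&i7:add.ALU/and.ALU ; pair
t=5 i8:sub.ALU ; RAW r1
t=6 i9:blt.BR ; tail

CYCLES = 7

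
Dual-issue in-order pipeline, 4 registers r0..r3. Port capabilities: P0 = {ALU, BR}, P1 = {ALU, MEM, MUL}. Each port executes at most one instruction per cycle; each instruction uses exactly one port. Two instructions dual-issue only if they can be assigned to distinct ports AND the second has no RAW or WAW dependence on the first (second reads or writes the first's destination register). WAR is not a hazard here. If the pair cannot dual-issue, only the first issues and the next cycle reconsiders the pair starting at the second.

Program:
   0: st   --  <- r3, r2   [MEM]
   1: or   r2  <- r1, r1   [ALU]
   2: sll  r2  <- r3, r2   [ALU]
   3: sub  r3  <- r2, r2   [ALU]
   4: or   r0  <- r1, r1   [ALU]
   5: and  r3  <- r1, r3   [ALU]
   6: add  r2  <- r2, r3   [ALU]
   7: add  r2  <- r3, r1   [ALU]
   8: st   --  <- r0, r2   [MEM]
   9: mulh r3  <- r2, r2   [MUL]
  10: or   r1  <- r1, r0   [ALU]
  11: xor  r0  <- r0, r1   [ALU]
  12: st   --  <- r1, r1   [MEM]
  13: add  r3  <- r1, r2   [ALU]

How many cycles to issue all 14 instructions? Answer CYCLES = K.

CYCLES = 10

0. st or @i0/i1  | dual
1. sll @i2  | RAW r2
2. sub or @i3/i4  | dual
3. and @i5  | RAW r3
4. add @i6  | WAW r2
5. add @i7  | RAW r2
6. st @i8  | no-port MEM/MUL
7. mulh or @i9/i10  | dual
8. xor st @i11/i12  | dual
9. add @i13  | tail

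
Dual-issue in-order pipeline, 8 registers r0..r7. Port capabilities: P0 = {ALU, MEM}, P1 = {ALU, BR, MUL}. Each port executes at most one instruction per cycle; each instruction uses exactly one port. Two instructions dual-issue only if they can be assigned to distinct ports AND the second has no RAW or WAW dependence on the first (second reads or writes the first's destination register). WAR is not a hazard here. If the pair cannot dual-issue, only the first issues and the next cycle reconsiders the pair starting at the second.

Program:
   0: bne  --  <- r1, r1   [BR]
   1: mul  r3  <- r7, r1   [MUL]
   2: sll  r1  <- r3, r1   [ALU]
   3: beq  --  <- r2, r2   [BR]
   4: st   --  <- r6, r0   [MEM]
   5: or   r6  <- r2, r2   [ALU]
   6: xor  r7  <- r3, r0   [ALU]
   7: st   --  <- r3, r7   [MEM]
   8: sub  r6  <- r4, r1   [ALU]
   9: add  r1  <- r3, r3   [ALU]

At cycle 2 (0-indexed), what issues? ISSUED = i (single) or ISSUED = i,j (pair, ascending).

ISSUED = 2,3

t=0 i0:bne.BR ; no-port BR/MUL
t=1 i1:mul.MUL ; RAW r3
t=2 i2/i3:sll.ALU;beq.BR ; dual
t=3 i4/i5:st.MEM;or.ALU ; dual
t=4 i6:xor.ALU ; RAW r7
t=5 i7/i8:st.MEM;sub.ALU ; dual
t=6 i9:add.ALU ; tail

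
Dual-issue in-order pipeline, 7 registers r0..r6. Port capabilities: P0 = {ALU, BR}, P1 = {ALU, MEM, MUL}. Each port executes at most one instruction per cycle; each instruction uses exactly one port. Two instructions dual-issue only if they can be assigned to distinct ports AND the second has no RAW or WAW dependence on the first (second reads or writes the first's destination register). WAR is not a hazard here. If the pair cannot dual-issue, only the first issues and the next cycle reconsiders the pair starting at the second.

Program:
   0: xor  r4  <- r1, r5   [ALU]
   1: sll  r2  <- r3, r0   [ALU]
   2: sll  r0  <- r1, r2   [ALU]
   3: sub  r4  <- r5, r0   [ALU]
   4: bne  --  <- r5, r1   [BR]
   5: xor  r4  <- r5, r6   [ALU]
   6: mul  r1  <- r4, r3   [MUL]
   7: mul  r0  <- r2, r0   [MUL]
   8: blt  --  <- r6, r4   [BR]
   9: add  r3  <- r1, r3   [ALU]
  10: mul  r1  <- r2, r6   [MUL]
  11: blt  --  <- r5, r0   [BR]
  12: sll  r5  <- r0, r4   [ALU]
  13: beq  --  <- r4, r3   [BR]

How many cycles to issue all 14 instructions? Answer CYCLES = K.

t=0 i0,i1:xor.ALU/sll.ALU ; dual
t=1 i2:sll.ALU ; RAW r0
t=2 i3,i4:sub.ALU/bne.BR ; dual
t=3 i5:xor.ALU ; RAW r4
t=4 i6:mul.MUL ; no-port MUL/MUL
t=5 i7,i8:mul.MUL/blt.BR ; dual
t=6 i9,i10:add.ALU/mul.MUL ; dual
t=7 i11,i12:blt.BR/sll.ALU ; dual
t=8 i13:beq.BR ; tail

CYCLES = 9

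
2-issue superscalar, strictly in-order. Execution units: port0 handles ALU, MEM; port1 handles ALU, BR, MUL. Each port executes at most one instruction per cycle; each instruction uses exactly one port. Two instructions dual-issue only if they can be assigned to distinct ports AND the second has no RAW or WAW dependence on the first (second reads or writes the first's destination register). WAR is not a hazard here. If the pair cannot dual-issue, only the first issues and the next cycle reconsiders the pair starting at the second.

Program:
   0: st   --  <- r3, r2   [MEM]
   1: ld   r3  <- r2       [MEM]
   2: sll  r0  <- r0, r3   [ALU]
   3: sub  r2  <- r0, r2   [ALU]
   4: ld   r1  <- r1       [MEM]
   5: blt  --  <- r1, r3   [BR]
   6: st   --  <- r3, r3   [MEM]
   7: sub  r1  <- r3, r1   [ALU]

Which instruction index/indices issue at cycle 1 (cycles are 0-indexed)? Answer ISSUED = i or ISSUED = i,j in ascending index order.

0. st.MEM @i0  | no-port MEM/MEM
1. ld.MEM @i1  | RAW r3
2. sll.ALU @i2  | RAW r0
3. sub.ALU/ld.MEM @i3&i4  | 2-wide
4. blt.BR/st.MEM @i5&i6  | 2-wide
5. sub.ALU @i7  | tail

ISSUED = 1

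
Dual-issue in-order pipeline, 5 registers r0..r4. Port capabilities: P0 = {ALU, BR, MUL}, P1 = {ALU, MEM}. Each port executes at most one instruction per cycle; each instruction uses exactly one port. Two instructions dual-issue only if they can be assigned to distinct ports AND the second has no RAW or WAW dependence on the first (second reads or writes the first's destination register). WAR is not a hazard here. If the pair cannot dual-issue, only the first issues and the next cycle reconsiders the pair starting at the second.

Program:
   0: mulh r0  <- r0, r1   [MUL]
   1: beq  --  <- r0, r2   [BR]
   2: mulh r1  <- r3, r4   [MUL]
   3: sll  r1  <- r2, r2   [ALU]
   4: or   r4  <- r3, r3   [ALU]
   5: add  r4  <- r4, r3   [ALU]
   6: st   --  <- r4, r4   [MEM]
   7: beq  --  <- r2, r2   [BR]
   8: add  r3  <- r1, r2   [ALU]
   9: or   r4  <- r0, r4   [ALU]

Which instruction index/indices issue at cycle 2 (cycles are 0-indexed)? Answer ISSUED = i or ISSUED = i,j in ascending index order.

#0 head=0: mulh.MUL i0 no-port MUL/BR
#1 head=1: beq.BR i1 no-port BR/MUL
#2 head=2: mulh.MUL i2 WAW r1
#3 head=3: sll.ALU or.ALU i3,i4 2-wide
#4 head=5: add.ALU i5 RAW r4
#5 head=6: st.MEM beq.BR i6,i7 2-wide
#6 head=8: add.ALU or.ALU i8,i9 2-wide

ISSUED = 2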